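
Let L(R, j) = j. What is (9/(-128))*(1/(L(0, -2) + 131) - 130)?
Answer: 50307/5504 ≈ 9.1401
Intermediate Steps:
(9/(-128))*(1/(L(0, -2) + 131) - 130) = (9/(-128))*(1/(-2 + 131) - 130) = (9*(-1/128))*(1/129 - 130) = -9*(1/129 - 130)/128 = -9/128*(-16769/129) = 50307/5504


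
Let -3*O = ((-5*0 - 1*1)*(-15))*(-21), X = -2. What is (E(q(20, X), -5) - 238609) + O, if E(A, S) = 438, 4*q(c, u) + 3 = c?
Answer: -238066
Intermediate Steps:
q(c, u) = -¾ + c/4
O = 105 (O = -(-5*0 - 1*1)*(-15)*(-21)/3 = -(0 - 1)*(-15)*(-21)/3 = -(-1*(-15))*(-21)/3 = -5*(-21) = -⅓*(-315) = 105)
(E(q(20, X), -5) - 238609) + O = (438 - 238609) + 105 = -238171 + 105 = -238066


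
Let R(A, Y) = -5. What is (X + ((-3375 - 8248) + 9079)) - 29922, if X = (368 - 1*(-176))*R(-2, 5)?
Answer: -35186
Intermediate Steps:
X = -2720 (X = (368 - 1*(-176))*(-5) = (368 + 176)*(-5) = 544*(-5) = -2720)
(X + ((-3375 - 8248) + 9079)) - 29922 = (-2720 + ((-3375 - 8248) + 9079)) - 29922 = (-2720 + (-11623 + 9079)) - 29922 = (-2720 - 2544) - 29922 = -5264 - 29922 = -35186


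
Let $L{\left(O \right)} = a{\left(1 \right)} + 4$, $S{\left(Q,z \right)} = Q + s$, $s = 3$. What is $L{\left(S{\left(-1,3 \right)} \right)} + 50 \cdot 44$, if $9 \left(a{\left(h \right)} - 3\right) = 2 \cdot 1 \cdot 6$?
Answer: $\frac{6625}{3} \approx 2208.3$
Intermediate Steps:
$a{\left(h \right)} = \frac{13}{3}$ ($a{\left(h \right)} = 3 + \frac{2 \cdot 1 \cdot 6}{9} = 3 + \frac{2 \cdot 6}{9} = 3 + \frac{1}{9} \cdot 12 = 3 + \frac{4}{3} = \frac{13}{3}$)
$S{\left(Q,z \right)} = 3 + Q$ ($S{\left(Q,z \right)} = Q + 3 = 3 + Q$)
$L{\left(O \right)} = \frac{25}{3}$ ($L{\left(O \right)} = \frac{13}{3} + 4 = \frac{25}{3}$)
$L{\left(S{\left(-1,3 \right)} \right)} + 50 \cdot 44 = \frac{25}{3} + 50 \cdot 44 = \frac{25}{3} + 2200 = \frac{6625}{3}$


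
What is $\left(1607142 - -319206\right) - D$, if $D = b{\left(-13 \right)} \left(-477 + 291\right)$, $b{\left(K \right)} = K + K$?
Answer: $1921512$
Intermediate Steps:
$b{\left(K \right)} = 2 K$
$D = 4836$ ($D = 2 \left(-13\right) \left(-477 + 291\right) = \left(-26\right) \left(-186\right) = 4836$)
$\left(1607142 - -319206\right) - D = \left(1607142 - -319206\right) - 4836 = \left(1607142 + 319206\right) - 4836 = 1926348 - 4836 = 1921512$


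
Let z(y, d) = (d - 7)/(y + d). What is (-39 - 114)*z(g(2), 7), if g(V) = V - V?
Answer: 0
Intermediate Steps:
g(V) = 0
z(y, d) = (-7 + d)/(d + y)
(-39 - 114)*z(g(2), 7) = (-39 - 114)*((-7 + 7)/(7 + 0)) = -153*0/7 = -153*0 = 0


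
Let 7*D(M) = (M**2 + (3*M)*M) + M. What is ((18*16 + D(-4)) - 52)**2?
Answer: 2930944/49 ≈ 59815.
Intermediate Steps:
D(M) = M/7 + 4*M**2/7 (D(M) = ((M**2 + (3*M)*M) + M)/7 = ((M**2 + 3*M**2) + M)/7 = (4*M**2 + M)/7 = (M + 4*M**2)/7 = M/7 + 4*M**2/7)
((18*16 + D(-4)) - 52)**2 = ((18*16 + (1/7)*(-4)*(1 + 4*(-4))) - 52)**2 = ((288 + (1/7)*(-4)*(1 - 16)) - 52)**2 = ((288 + (1/7)*(-4)*(-15)) - 52)**2 = ((288 + 60/7) - 52)**2 = (2076/7 - 52)**2 = (1712/7)**2 = 2930944/49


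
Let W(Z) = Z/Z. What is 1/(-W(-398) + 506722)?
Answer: 1/506721 ≈ 1.9735e-6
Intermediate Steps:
W(Z) = 1
1/(-W(-398) + 506722) = 1/(-1*1 + 506722) = 1/(-1 + 506722) = 1/506721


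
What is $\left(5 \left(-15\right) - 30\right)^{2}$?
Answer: $11025$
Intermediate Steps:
$\left(5 \left(-15\right) - 30\right)^{2} = \left(-75 - 30\right)^{2} = \left(-105\right)^{2} = 11025$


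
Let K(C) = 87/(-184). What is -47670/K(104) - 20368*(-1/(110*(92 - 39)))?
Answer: 8523055736/84535 ≈ 1.0082e+5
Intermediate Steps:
K(C) = -87/184 (K(C) = 87*(-1/184) = -87/184)
-47670/K(104) - 20368*(-1/(110*(92 - 39))) = -47670/(-87/184) - 20368*(-1/(110*(92 - 39))) = -47670*(-184/87) - 20368/(53*(-110)) = 2923760/29 - 20368/(-5830) = 2923760/29 - 20368*(-1/5830) = 2923760/29 + 10184/2915 = 8523055736/84535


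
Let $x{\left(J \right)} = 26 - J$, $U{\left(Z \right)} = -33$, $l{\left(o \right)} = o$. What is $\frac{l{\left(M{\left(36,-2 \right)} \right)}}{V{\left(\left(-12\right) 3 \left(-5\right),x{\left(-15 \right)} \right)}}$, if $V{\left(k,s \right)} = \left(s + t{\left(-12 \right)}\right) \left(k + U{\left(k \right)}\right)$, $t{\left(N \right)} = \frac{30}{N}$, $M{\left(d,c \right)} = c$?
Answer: $- \frac{4}{11319} \approx -0.00035339$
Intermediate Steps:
$V{\left(k,s \right)} = \left(-33 + k\right) \left(- \frac{5}{2} + s\right)$ ($V{\left(k,s \right)} = \left(s + \frac{30}{-12}\right) \left(k - 33\right) = \left(s + 30 \left(- \frac{1}{12}\right)\right) \left(-33 + k\right) = \left(s - \frac{5}{2}\right) \left(-33 + k\right) = \left(- \frac{5}{2} + s\right) \left(-33 + k\right) = \left(-33 + k\right) \left(- \frac{5}{2} + s\right)$)
$\frac{l{\left(M{\left(36,-2 \right)} \right)}}{V{\left(\left(-12\right) 3 \left(-5\right),x{\left(-15 \right)} \right)}} = - \frac{2}{\frac{165}{2} - 33 \left(26 - -15\right) - \frac{5 \left(-12\right) 3 \left(-5\right)}{2} + \left(-12\right) 3 \left(-5\right) \left(26 - -15\right)} = - \frac{2}{\frac{165}{2} - 33 \left(26 + 15\right) - \frac{5 \left(\left(-36\right) \left(-5\right)\right)}{2} + \left(-36\right) \left(-5\right) \left(26 + 15\right)} = - \frac{2}{\frac{165}{2} - 1353 - 450 + 180 \cdot 41} = - \frac{2}{\frac{165}{2} - 1353 - 450 + 7380} = - \frac{2}{\frac{11319}{2}} = \left(-2\right) \frac{2}{11319} = - \frac{4}{11319}$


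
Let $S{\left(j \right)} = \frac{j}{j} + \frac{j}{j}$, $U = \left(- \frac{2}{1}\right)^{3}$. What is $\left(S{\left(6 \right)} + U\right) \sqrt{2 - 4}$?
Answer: $- 6 i \sqrt{2} \approx - 8.4853 i$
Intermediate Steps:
$U = -8$ ($U = \left(\left(-2\right) 1\right)^{3} = \left(-2\right)^{3} = -8$)
$S{\left(j \right)} = 2$ ($S{\left(j \right)} = 1 + 1 = 2$)
$\left(S{\left(6 \right)} + U\right) \sqrt{2 - 4} = \left(2 - 8\right) \sqrt{2 - 4} = - 6 \sqrt{-2} = - 6 i \sqrt{2}$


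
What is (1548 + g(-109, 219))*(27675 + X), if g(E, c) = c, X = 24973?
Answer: 93029016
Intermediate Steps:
(1548 + g(-109, 219))*(27675 + X) = (1548 + 219)*(27675 + 24973) = 1767*52648 = 93029016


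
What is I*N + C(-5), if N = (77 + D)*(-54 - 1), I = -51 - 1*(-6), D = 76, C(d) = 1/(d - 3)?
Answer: 3029399/8 ≈ 3.7868e+5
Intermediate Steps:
C(d) = 1/(-3 + d)
I = -45 (I = -51 + 6 = -45)
N = -8415 (N = (77 + 76)*(-54 - 1) = 153*(-55) = -8415)
I*N + C(-5) = -45*(-8415) + 1/(-3 - 5) = 378675 + 1/(-8) = 378675 - 1/8 = 3029399/8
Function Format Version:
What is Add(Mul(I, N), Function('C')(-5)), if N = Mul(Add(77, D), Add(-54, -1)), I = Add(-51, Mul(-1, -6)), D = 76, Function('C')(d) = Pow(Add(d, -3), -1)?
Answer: Rational(3029399, 8) ≈ 3.7868e+5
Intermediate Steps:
Function('C')(d) = Pow(Add(-3, d), -1)
I = -45 (I = Add(-51, 6) = -45)
N = -8415 (N = Mul(Add(77, 76), Add(-54, -1)) = Mul(153, -55) = -8415)
Add(Mul(I, N), Function('C')(-5)) = Add(Mul(-45, -8415), Pow(Add(-3, -5), -1)) = Add(378675, Pow(-8, -1)) = Add(378675, Rational(-1, 8)) = Rational(3029399, 8)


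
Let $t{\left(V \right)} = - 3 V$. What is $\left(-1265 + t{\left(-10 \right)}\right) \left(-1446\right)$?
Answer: $1785810$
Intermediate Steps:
$\left(-1265 + t{\left(-10 \right)}\right) \left(-1446\right) = \left(-1265 - -30\right) \left(-1446\right) = \left(-1265 + 30\right) \left(-1446\right) = \left(-1235\right) \left(-1446\right) = 1785810$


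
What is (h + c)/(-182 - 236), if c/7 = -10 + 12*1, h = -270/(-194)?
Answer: -1493/40546 ≈ -0.036822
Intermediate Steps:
h = 135/97 (h = -270*(-1/194) = 135/97 ≈ 1.3918)
c = 14 (c = 7*(-10 + 12*1) = 7*(-10 + 12) = 7*2 = 14)
(h + c)/(-182 - 236) = (135/97 + 14)/(-182 - 236) = (1493/97)/(-418) = (1493/97)*(-1/418) = -1493/40546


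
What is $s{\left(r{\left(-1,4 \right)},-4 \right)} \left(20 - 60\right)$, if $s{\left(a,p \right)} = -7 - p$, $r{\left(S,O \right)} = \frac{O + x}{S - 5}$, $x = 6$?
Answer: $120$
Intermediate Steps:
$r{\left(S,O \right)} = \frac{6 + O}{-5 + S}$ ($r{\left(S,O \right)} = \frac{O + 6}{S - 5} = \frac{6 + O}{-5 + S}$)
$s{\left(r{\left(-1,4 \right)},-4 \right)} \left(20 - 60\right) = \left(-7 - -4\right) \left(20 - 60\right) = \left(-7 + 4\right) \left(-40\right) = \left(-3\right) \left(-40\right) = 120$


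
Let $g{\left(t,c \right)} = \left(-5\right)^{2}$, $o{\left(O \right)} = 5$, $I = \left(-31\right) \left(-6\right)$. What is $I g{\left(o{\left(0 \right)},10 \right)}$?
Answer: $4650$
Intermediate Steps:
$I = 186$
$g{\left(t,c \right)} = 25$
$I g{\left(o{\left(0 \right)},10 \right)} = 186 \cdot 25 = 4650$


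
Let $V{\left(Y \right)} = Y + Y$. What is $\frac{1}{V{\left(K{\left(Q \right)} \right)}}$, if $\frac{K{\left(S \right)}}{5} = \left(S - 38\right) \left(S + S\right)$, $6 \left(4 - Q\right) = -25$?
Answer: $- \frac{9}{43855} \approx -0.00020522$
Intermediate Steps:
$Q = \frac{49}{6}$ ($Q = 4 - - \frac{25}{6} = 4 + \frac{25}{6} = \frac{49}{6} \approx 8.1667$)
$K{\left(S \right)} = 10 S \left(-38 + S\right)$ ($K{\left(S \right)} = 5 \left(S - 38\right) \left(S + S\right) = 5 \left(-38 + S\right) 2 S = 5 \cdot 2 S \left(-38 + S\right) = 10 S \left(-38 + S\right)$)
$V{\left(Y \right)} = 2 Y$
$\frac{1}{V{\left(K{\left(Q \right)} \right)}} = \frac{1}{2 \cdot 10 \cdot \frac{49}{6} \left(-38 + \frac{49}{6}\right)} = \frac{1}{2 \cdot 10 \cdot \frac{49}{6} \left(- \frac{179}{6}\right)} = \frac{1}{2 \left(- \frac{43855}{18}\right)} = \frac{1}{- \frac{43855}{9}} = - \frac{9}{43855}$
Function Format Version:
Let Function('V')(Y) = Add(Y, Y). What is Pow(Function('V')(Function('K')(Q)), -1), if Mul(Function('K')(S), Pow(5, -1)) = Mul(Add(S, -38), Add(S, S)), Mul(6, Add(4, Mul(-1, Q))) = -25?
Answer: Rational(-9, 43855) ≈ -0.00020522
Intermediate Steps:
Q = Rational(49, 6) (Q = Add(4, Mul(Rational(-1, 6), -25)) = Add(4, Rational(25, 6)) = Rational(49, 6) ≈ 8.1667)
Function('K')(S) = Mul(10, S, Add(-38, S)) (Function('K')(S) = Mul(5, Mul(Add(S, -38), Add(S, S))) = Mul(5, Mul(Add(-38, S), Mul(2, S))) = Mul(5, Mul(2, S, Add(-38, S))) = Mul(10, S, Add(-38, S)))
Function('V')(Y) = Mul(2, Y)
Pow(Function('V')(Function('K')(Q)), -1) = Pow(Mul(2, Mul(10, Rational(49, 6), Add(-38, Rational(49, 6)))), -1) = Pow(Mul(2, Mul(10, Rational(49, 6), Rational(-179, 6))), -1) = Pow(Mul(2, Rational(-43855, 18)), -1) = Pow(Rational(-43855, 9), -1) = Rational(-9, 43855)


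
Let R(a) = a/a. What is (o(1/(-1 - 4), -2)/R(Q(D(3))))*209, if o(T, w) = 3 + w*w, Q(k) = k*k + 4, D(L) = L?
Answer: 1463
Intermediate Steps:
Q(k) = 4 + k**2 (Q(k) = k**2 + 4 = 4 + k**2)
R(a) = 1
o(T, w) = 3 + w**2
(o(1/(-1 - 4), -2)/R(Q(D(3))))*209 = ((3 + (-2)**2)/1)*209 = ((3 + 4)*1)*209 = (7*1)*209 = 7*209 = 1463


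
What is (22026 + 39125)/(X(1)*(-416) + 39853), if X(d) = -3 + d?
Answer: 61151/40685 ≈ 1.5030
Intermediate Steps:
(22026 + 39125)/(X(1)*(-416) + 39853) = (22026 + 39125)/((-3 + 1)*(-416) + 39853) = 61151/(-2*(-416) + 39853) = 61151/(832 + 39853) = 61151/40685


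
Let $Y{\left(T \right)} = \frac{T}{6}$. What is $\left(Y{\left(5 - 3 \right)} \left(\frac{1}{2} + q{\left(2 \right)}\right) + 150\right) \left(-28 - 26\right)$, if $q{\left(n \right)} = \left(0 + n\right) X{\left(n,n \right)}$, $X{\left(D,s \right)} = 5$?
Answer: $-8289$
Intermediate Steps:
$Y{\left(T \right)} = \frac{T}{6}$ ($Y{\left(T \right)} = T \frac{1}{6} = \frac{T}{6}$)
$q{\left(n \right)} = 5 n$ ($q{\left(n \right)} = \left(0 + n\right) 5 = n 5 = 5 n$)
$\left(Y{\left(5 - 3 \right)} \left(\frac{1}{2} + q{\left(2 \right)}\right) + 150\right) \left(-28 - 26\right) = \left(\frac{5 - 3}{6} \left(\frac{1}{2} + 5 \cdot 2\right) + 150\right) \left(-28 - 26\right) = \left(\frac{1}{6} \cdot 2 \left(\frac{1}{2} + 10\right) + 150\right) \left(-54\right) = \left(\frac{1}{3} \cdot \frac{21}{2} + 150\right) \left(-54\right) = \left(\frac{7}{2} + 150\right) \left(-54\right) = \frac{307}{2} \left(-54\right) = -8289$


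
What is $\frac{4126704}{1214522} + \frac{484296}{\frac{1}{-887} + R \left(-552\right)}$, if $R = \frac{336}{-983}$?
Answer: $\frac{256766246016811488}{99902135176741} \approx 2570.2$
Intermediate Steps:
$R = - \frac{336}{983}$ ($R = 336 \left(- \frac{1}{983}\right) = - \frac{336}{983} \approx -0.34181$)
$\frac{4126704}{1214522} + \frac{484296}{\frac{1}{-887} + R \left(-552\right)} = \frac{4126704}{1214522} + \frac{484296}{\frac{1}{-887} - - \frac{185472}{983}} = 4126704 \cdot \frac{1}{1214522} + \frac{484296}{- \frac{1}{887} + \frac{185472}{983}} = \frac{2063352}{607261} + \frac{484296}{\frac{164512681}{871921}} = \frac{2063352}{607261} + 484296 \cdot \frac{871921}{164512681} = \frac{2063352}{607261} + \frac{422267852616}{164512681} = \frac{256766246016811488}{99902135176741}$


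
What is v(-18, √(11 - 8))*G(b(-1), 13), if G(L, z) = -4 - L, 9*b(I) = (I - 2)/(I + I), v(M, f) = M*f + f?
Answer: 425*√3/6 ≈ 122.69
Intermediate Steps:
v(M, f) = f + M*f
b(I) = (-2 + I)/(18*I) (b(I) = ((I - 2)/(I + I))/9 = ((-2 + I)/((2*I)))/9 = ((-2 + I)*(1/(2*I)))/9 = ((-2 + I)/(2*I))/9 = (-2 + I)/(18*I))
v(-18, √(11 - 8))*G(b(-1), 13) = (√(11 - 8)*(1 - 18))*(-4 - (-2 - 1)/(18*(-1))) = (√3*(-17))*(-4 - (-1)*(-3)/18) = (-17*√3)*(-4 - 1*⅙) = (-17*√3)*(-4 - ⅙) = -17*√3*(-25/6) = 425*√3/6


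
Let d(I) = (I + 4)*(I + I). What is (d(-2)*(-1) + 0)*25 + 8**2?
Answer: 264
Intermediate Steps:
d(I) = 2*I*(4 + I) (d(I) = (4 + I)*(2*I) = 2*I*(4 + I))
(d(-2)*(-1) + 0)*25 + 8**2 = ((2*(-2)*(4 - 2))*(-1) + 0)*25 + 8**2 = ((2*(-2)*2)*(-1) + 0)*25 + 64 = (-8*(-1) + 0)*25 + 64 = (8 + 0)*25 + 64 = 8*25 + 64 = 200 + 64 = 264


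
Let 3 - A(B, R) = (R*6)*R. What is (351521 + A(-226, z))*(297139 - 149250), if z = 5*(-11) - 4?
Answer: 48897723182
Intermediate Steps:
z = -59 (z = -55 - 4 = -59)
A(B, R) = 3 - 6*R² (A(B, R) = 3 - R*6*R = 3 - 6*R*R = 3 - 6*R²)
(351521 + A(-226, z))*(297139 - 149250) = (351521 + (3 - 6*(-59)²))*(297139 - 149250) = (351521 + (3 - 6*3481))*147889 = (351521 + (3 - 20886))*147889 = (351521 - 20883)*147889 = 330638*147889 = 48897723182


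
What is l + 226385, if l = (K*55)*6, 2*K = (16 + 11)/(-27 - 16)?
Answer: 9730100/43 ≈ 2.2628e+5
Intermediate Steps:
K = -27/86 (K = ((16 + 11)/(-27 - 16))/2 = (27/(-43))/2 = (27*(-1/43))/2 = (½)*(-27/43) = -27/86 ≈ -0.31395)
l = -4455/43 (l = -27/86*55*6 = -1485/86*6 = -4455/43 ≈ -103.60)
l + 226385 = -4455/43 + 226385 = 9730100/43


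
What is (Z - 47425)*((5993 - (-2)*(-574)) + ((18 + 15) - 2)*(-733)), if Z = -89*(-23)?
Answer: 811267884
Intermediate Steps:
Z = 2047
(Z - 47425)*((5993 - (-2)*(-574)) + ((18 + 15) - 2)*(-733)) = (2047 - 47425)*((5993 - (-2)*(-574)) + ((18 + 15) - 2)*(-733)) = -45378*((5993 - 1*1148) + (33 - 2)*(-733)) = -45378*((5993 - 1148) + 31*(-733)) = -45378*(4845 - 22723) = -45378*(-17878) = 811267884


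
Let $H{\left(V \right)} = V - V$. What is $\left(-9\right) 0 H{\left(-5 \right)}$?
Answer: $0$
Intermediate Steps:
$H{\left(V \right)} = 0$
$\left(-9\right) 0 H{\left(-5 \right)} = \left(-9\right) 0 \cdot 0 = 0 \cdot 0 = 0$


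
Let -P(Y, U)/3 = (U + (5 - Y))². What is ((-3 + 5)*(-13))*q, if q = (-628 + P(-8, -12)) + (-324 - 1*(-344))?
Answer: 15886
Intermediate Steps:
P(Y, U) = -3*(5 + U - Y)² (P(Y, U) = -3*(U + (5 - Y))² = -3*(5 + U - Y)²)
q = -611 (q = (-628 - 3*(5 - 12 - 1*(-8))²) + (-324 - 1*(-344)) = (-628 - 3*(5 - 12 + 8)²) + (-324 + 344) = (-628 - 3*1²) + 20 = (-628 - 3*1) + 20 = (-628 - 3) + 20 = -631 + 20 = -611)
((-3 + 5)*(-13))*q = ((-3 + 5)*(-13))*(-611) = (2*(-13))*(-611) = -26*(-611) = 15886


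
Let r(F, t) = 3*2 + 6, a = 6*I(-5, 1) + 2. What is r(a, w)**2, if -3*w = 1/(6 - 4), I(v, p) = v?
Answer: 144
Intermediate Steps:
w = -1/6 (w = -1/(3*(6 - 4)) = -1/3/2 = -1/3*1/2 = -1/6 ≈ -0.16667)
a = -28 (a = 6*(-5) + 2 = -30 + 2 = -28)
r(F, t) = 12 (r(F, t) = 6 + 6 = 12)
r(a, w)**2 = 12**2 = 144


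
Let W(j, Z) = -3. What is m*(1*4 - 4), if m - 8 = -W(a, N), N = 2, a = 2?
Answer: 0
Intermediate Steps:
m = 11 (m = 8 - 1*(-3) = 8 + 3 = 11)
m*(1*4 - 4) = 11*(1*4 - 4) = 11*(4 - 4) = 11*0 = 0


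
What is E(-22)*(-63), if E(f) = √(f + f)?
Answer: -126*I*√11 ≈ -417.89*I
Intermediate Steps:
E(f) = √2*√f (E(f) = √(2*f) = √2*√f)
E(-22)*(-63) = (√2*√(-22))*(-63) = (√2*(I*√22))*(-63) = (2*I*√11)*(-63) = -126*I*√11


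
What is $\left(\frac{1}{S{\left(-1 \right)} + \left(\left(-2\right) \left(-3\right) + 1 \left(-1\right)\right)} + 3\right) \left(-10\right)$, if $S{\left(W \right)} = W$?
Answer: $- \frac{65}{2} \approx -32.5$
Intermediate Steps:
$\left(\frac{1}{S{\left(-1 \right)} + \left(\left(-2\right) \left(-3\right) + 1 \left(-1\right)\right)} + 3\right) \left(-10\right) = \left(\frac{1}{-1 + \left(\left(-2\right) \left(-3\right) + 1 \left(-1\right)\right)} + 3\right) \left(-10\right) = \left(\frac{1}{-1 + \left(6 - 1\right)} + 3\right) \left(-10\right) = \left(\frac{1}{-1 + 5} + 3\right) \left(-10\right) = \left(\frac{1}{4} + 3\right) \left(-10\right) = \frac{13}{4} \left(-10\right) = - \frac{65}{2}$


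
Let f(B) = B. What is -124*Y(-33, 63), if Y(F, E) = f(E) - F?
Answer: -11904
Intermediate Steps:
Y(F, E) = E - F
-124*Y(-33, 63) = -124*(63 - 1*(-33)) = -124*(63 + 33) = -124*96 = -11904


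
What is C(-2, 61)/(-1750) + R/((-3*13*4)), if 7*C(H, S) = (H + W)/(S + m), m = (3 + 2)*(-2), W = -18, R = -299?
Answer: 159661/83300 ≈ 1.9167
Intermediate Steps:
m = -10 (m = 5*(-2) = -10)
C(H, S) = (-18 + H)/(7*(-10 + S)) (C(H, S) = ((H - 18)/(S - 10))/7 = ((-18 + H)/(-10 + S))/7 = (-18 + H)/(7*(-10 + S)))
C(-2, 61)/(-1750) + R/((-3*13*4)) = ((-18 - 2)/(7*(-10 + 61)))/(-1750) - 299/(-3*13*4) = ((1/7)*(-20)/51)*(-1/1750) - 299/((-39*4)) = ((1/7)*(1/51)*(-20))*(-1/1750) - 299/(-156) = -20/357*(-1/1750) - 299*(-1/156) = 2/62475 + 23/12 = 159661/83300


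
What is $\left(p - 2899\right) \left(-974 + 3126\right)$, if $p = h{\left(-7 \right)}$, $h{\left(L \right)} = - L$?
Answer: $-6223584$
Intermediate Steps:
$p = 7$ ($p = \left(-1\right) \left(-7\right) = 7$)
$\left(p - 2899\right) \left(-974 + 3126\right) = \left(7 - 2899\right) \left(-974 + 3126\right) = \left(-2892\right) 2152 = -6223584$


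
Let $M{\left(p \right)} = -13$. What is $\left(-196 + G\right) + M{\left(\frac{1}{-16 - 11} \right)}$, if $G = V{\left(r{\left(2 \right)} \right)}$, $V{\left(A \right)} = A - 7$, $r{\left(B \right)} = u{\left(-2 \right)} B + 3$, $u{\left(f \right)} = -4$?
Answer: $-221$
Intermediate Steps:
$r{\left(B \right)} = 3 - 4 B$ ($r{\left(B \right)} = - 4 B + 3 = 3 - 4 B$)
$V{\left(A \right)} = -7 + A$
$G = -12$ ($G = -7 + \left(3 - 8\right) = -7 - 5 = -12$)
$\left(-196 + G\right) + M{\left(\frac{1}{-16 - 11} \right)} = \left(-196 - 12\right) - 13 = -208 - 13 = -221$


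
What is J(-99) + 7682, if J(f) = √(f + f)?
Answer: 7682 + 3*I*√22 ≈ 7682.0 + 14.071*I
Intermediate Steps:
J(f) = √2*√f (J(f) = √(2*f) = √2*√f)
J(-99) + 7682 = √2*√(-99) + 7682 = √2*(3*I*√11) + 7682 = 3*I*√22 + 7682 = 7682 + 3*I*√22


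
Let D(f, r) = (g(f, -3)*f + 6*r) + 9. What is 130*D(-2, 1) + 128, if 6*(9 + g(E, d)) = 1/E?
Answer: 13319/3 ≈ 4439.7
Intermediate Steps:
g(E, d) = -9 + 1/(6*E) (g(E, d) = -9 + (1/E)/6 = -9 + 1/(6*E))
D(f, r) = 9 + 6*r + f*(-9 + 1/(6*f)) (D(f, r) = ((-9 + 1/(6*f))*f + 6*r) + 9 = (f*(-9 + 1/(6*f)) + 6*r) + 9 = (6*r + f*(-9 + 1/(6*f))) + 9 = 9 + 6*r + f*(-9 + 1/(6*f)))
130*D(-2, 1) + 128 = 130*(55/6 - 9*(-2) + 6*1) + 128 = 130*(55/6 + 18 + 6) + 128 = 130*(199/6) + 128 = 12935/3 + 128 = 13319/3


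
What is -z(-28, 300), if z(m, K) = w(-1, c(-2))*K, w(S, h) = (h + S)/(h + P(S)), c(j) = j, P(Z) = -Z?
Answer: -900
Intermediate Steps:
w(S, h) = (S + h)/(h - S) (w(S, h) = (h + S)/(h - S) = (S + h)/(h - S))
z(m, K) = 3*K (z(m, K) = ((-1 - 2)/(-2 - 1*(-1)))*K = (-3/(-2 + 1))*K = (-3/(-1))*K = (-1*(-3))*K = 3*K)
-z(-28, 300) = -3*300 = -1*900 = -900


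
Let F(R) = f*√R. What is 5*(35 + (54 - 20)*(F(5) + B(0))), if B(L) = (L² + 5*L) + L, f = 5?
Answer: 175 + 850*√5 ≈ 2075.7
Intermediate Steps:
B(L) = L² + 6*L
F(R) = 5*√R
5*(35 + (54 - 20)*(F(5) + B(0))) = 5*(35 + (54 - 20)*(5*√5 + 0*(6 + 0))) = 5*(35 + 34*(5*√5 + 0*6)) = 5*(35 + 34*(5*√5 + 0)) = 5*(35 + 34*(5*√5)) = 5*(35 + 170*√5) = 175 + 850*√5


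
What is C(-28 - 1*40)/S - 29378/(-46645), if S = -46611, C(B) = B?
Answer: 1372509818/2174170095 ≈ 0.63128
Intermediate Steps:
C(-28 - 1*40)/S - 29378/(-46645) = (-28 - 1*40)/(-46611) - 29378/(-46645) = (-28 - 40)*(-1/46611) - 29378*(-1/46645) = -68*(-1/46611) + 29378/46645 = 68/46611 + 29378/46645 = 1372509818/2174170095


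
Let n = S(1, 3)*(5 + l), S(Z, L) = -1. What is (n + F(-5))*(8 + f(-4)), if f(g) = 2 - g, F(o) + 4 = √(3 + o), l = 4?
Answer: -182 + 14*I*√2 ≈ -182.0 + 19.799*I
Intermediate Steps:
F(o) = -4 + √(3 + o)
n = -9 (n = -(5 + 4) = -1*9 = -9)
(n + F(-5))*(8 + f(-4)) = (-9 + (-4 + √(3 - 5)))*(8 + (2 - 1*(-4))) = (-9 + (-4 + √(-2)))*(8 + (2 + 4)) = (-9 + (-4 + I*√2))*(8 + 6) = (-13 + I*√2)*14 = -182 + 14*I*√2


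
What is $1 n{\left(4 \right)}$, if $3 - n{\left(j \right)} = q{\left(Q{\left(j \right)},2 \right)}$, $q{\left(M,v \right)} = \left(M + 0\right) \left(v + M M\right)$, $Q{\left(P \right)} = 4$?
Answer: $-69$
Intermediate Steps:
$q{\left(M,v \right)} = M \left(v + M^{2}\right)$
$n{\left(j \right)} = -69$ ($n{\left(j \right)} = 3 - 4 \left(2 + 4^{2}\right) = 3 - 4 \left(2 + 16\right) = 3 - 4 \cdot 18 = 3 - 72 = -69$)
$1 n{\left(4 \right)} = 1 \left(-69\right) = -69$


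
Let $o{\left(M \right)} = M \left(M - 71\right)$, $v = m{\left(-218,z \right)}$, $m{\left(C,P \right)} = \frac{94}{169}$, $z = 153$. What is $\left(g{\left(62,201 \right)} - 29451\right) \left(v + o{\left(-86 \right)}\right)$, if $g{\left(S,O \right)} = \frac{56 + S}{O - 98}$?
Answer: $- \frac{6921864203220}{17407} \approx -3.9765 \cdot 10^{8}$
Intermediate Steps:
$m{\left(C,P \right)} = \frac{94}{169}$ ($m{\left(C,P \right)} = 94 \cdot \frac{1}{169} = \frac{94}{169}$)
$v = \frac{94}{169} \approx 0.55621$
$g{\left(S,O \right)} = \frac{56 + S}{-98 + O}$
$o{\left(M \right)} = M \left(-71 + M\right)$
$\left(g{\left(62,201 \right)} - 29451\right) \left(v + o{\left(-86 \right)}\right) = \left(\frac{56 + 62}{-98 + 201} - 29451\right) \left(\frac{94}{169} - 86 \left(-71 - 86\right)\right) = \left(\frac{1}{103} \cdot 118 - 29451\right) \left(\frac{94}{169} - -13502\right) = \left(\frac{1}{103} \cdot 118 - 29451\right) \left(\frac{94}{169} + 13502\right) = \left(\frac{118}{103} - 29451\right) \frac{2281932}{169} = \left(- \frac{3033335}{103}\right) \frac{2281932}{169} = - \frac{6921864203220}{17407}$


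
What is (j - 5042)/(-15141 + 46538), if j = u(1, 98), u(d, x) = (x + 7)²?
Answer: 5983/31397 ≈ 0.19056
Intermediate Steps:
u(d, x) = (7 + x)²
j = 11025 (j = (7 + 98)² = 105² = 11025)
(j - 5042)/(-15141 + 46538) = (11025 - 5042)/(-15141 + 46538) = 5983/31397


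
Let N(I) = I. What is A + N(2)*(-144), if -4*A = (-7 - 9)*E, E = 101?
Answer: 116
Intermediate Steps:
A = 404 (A = -(-7 - 9)*101/4 = -(-4)*101 = -¼*(-1616) = 404)
A + N(2)*(-144) = 404 + 2*(-144) = 404 - 288 = 116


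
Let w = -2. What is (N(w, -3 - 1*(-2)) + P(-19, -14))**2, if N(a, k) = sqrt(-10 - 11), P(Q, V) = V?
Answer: (14 - I*sqrt(21))**2 ≈ 175.0 - 128.31*I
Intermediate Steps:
N(a, k) = I*sqrt(21) (N(a, k) = sqrt(-21) = I*sqrt(21))
(N(w, -3 - 1*(-2)) + P(-19, -14))**2 = (I*sqrt(21) - 14)**2 = (-14 + I*sqrt(21))**2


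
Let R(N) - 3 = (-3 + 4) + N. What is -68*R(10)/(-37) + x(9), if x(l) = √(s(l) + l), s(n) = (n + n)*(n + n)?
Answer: 952/37 + 3*√37 ≈ 43.978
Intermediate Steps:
s(n) = 4*n² (s(n) = (2*n)*(2*n) = 4*n²)
R(N) = 4 + N (R(N) = 3 + ((-3 + 4) + N) = 3 + (1 + N) = 4 + N)
x(l) = √(l + 4*l²) (x(l) = √(4*l² + l) = √(l + 4*l²))
-68*R(10)/(-37) + x(9) = -68*(4 + 10)/(-37) + √(9*(1 + 4*9)) = -952*(-1)/37 + √(9*(1 + 36)) = -68*(-14/37) + √(9*37) = 952/37 + √333 = 952/37 + 3*√37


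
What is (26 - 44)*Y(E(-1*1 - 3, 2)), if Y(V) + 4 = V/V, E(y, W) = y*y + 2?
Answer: 54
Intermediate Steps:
E(y, W) = 2 + y**2 (E(y, W) = y**2 + 2 = 2 + y**2)
Y(V) = -3 (Y(V) = -4 + V/V = -4 + 1 = -3)
(26 - 44)*Y(E(-1*1 - 3, 2)) = (26 - 44)*(-3) = -18*(-3) = 54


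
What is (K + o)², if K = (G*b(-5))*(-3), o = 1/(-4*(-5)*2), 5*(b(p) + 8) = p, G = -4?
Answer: 18653761/1600 ≈ 11659.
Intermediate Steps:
b(p) = -8 + p/5
o = 1/40 (o = 1/(20*2) = 1/40 ≈ 0.025000)
K = -108 (K = -4*(-8 + (⅕)*(-5))*(-3) = -4*(-8 - 1)*(-3) = -4*(-9)*(-3) = 36*(-3) = -108)
(K + o)² = (-108 + 1/40)² = (-4319/40)² = 18653761/1600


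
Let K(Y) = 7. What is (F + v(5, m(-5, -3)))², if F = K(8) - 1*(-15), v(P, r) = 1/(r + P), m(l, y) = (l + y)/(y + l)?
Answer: 17689/36 ≈ 491.36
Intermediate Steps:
m(l, y) = 1 (m(l, y) = (l + y)/(l + y) = 1)
v(P, r) = 1/(P + r)
F = 22 (F = 7 - 1*(-15) = 7 + 15 = 22)
(F + v(5, m(-5, -3)))² = (22 + 1/(5 + 1))² = (22 + 1/6)² = (22 + ⅙)² = (133/6)² = 17689/36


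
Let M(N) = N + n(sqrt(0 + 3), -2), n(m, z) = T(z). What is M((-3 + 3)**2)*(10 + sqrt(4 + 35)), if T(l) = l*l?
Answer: 40 + 4*sqrt(39) ≈ 64.980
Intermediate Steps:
T(l) = l**2
n(m, z) = z**2
M(N) = 4 + N (M(N) = N + (-2)**2 = N + 4 = 4 + N)
M((-3 + 3)**2)*(10 + sqrt(4 + 35)) = (4 + (-3 + 3)**2)*(10 + sqrt(4 + 35)) = (4 + 0**2)*(10 + sqrt(39)) = (4 + 0)*(10 + sqrt(39)) = 4*(10 + sqrt(39)) = 40 + 4*sqrt(39)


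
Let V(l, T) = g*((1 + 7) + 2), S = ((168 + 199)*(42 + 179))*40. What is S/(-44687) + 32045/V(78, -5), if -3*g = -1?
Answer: 852708389/89374 ≈ 9540.9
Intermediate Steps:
g = ⅓ (g = -⅓*(-1) = ⅓ ≈ 0.33333)
S = 3244280 (S = (367*221)*40 = 81107*40 = 3244280)
V(l, T) = 10/3 (V(l, T) = ((1 + 7) + 2)/3 = (8 + 2)/3 = (⅓)*10 = 10/3)
S/(-44687) + 32045/V(78, -5) = 3244280/(-44687) + 32045/(10/3) = 3244280*(-1/44687) + 32045*(3/10) = -3244280/44687 + 19227/2 = 852708389/89374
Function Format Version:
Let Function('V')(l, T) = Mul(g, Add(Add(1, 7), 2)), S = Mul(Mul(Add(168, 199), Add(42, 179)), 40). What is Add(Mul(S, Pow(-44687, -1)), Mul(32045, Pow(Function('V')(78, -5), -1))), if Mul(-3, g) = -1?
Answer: Rational(852708389, 89374) ≈ 9540.9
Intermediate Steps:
g = Rational(1, 3) (g = Mul(Rational(-1, 3), -1) = Rational(1, 3) ≈ 0.33333)
S = 3244280 (S = Mul(Mul(367, 221), 40) = Mul(81107, 40) = 3244280)
Function('V')(l, T) = Rational(10, 3) (Function('V')(l, T) = Mul(Rational(1, 3), Add(Add(1, 7), 2)) = Mul(Rational(1, 3), Add(8, 2)) = Mul(Rational(1, 3), 10) = Rational(10, 3))
Add(Mul(S, Pow(-44687, -1)), Mul(32045, Pow(Function('V')(78, -5), -1))) = Add(Mul(3244280, Pow(-44687, -1)), Mul(32045, Pow(Rational(10, 3), -1))) = Add(Mul(3244280, Rational(-1, 44687)), Mul(32045, Rational(3, 10))) = Add(Rational(-3244280, 44687), Rational(19227, 2)) = Rational(852708389, 89374)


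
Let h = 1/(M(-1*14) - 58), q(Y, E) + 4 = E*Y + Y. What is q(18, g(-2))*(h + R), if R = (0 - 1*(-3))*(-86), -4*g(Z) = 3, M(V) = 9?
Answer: -12643/98 ≈ -129.01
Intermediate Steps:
g(Z) = -¾ (g(Z) = -¼*3 = -¾)
q(Y, E) = -4 + Y + E*Y (q(Y, E) = -4 + (E*Y + Y) = -4 + (Y + E*Y) = -4 + Y + E*Y)
R = -258 (R = (0 + 3)*(-86) = 3*(-86) = -258)
h = -1/49 (h = 1/(9 - 58) = 1/(-49) = -1/49 ≈ -0.020408)
q(18, g(-2))*(h + R) = (-4 + 18 - ¾*18)*(-1/49 - 258) = (-4 + 18 - 27/2)*(-12643/49) = (½)*(-12643/49) = -12643/98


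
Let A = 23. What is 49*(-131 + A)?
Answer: -5292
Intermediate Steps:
49*(-131 + A) = 49*(-131 + 23) = 49*(-108) = -5292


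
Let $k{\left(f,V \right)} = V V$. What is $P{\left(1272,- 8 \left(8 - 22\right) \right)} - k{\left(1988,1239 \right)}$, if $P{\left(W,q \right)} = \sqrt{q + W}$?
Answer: $-1535121 + 2 \sqrt{346} \approx -1.5351 \cdot 10^{6}$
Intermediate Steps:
$k{\left(f,V \right)} = V^{2}$
$P{\left(W,q \right)} = \sqrt{W + q}$
$P{\left(1272,- 8 \left(8 - 22\right) \right)} - k{\left(1988,1239 \right)} = \sqrt{1272 - 8 \left(8 - 22\right)} - 1239^{2} = \sqrt{1272 - -112} - 1535121 = \sqrt{1272 + 112} - 1535121 = \sqrt{1384} - 1535121 = 2 \sqrt{346} - 1535121 = -1535121 + 2 \sqrt{346}$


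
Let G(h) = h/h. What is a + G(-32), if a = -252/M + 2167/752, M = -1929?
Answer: 1940085/483536 ≈ 4.0123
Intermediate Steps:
G(h) = 1
a = 1456549/483536 (a = -252/(-1929) + 2167/752 = -252*(-1/1929) + 2167*(1/752) = 84/643 + 2167/752 = 1456549/483536 ≈ 3.0123)
a + G(-32) = 1456549/483536 + 1 = 1940085/483536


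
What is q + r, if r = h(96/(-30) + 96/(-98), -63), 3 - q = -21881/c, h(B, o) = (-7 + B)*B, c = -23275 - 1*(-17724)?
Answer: 2179325548/47599825 ≈ 45.784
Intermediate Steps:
c = -5551 (c = -23275 + 17724 = -5551)
h(B, o) = B*(-7 + B)
q = -5228/5551 (q = 3 - (-21881)/(-5551) = 3 - (-21881)*(-1)/5551 = 3 - 1*21881/5551 = 3 - 21881/5551 = -5228/5551 ≈ -0.94181)
r = 2804736/60025 (r = (96/(-30) + 96/(-98))*(-7 + (96/(-30) + 96/(-98))) = (96*(-1/30) + 96*(-1/98))*(-7 + (96*(-1/30) + 96*(-1/98))) = (-16/5 - 48/49)*(-7 + (-16/5 - 48/49)) = -1024*(-7 - 1024/245)/245 = -1024/245*(-2739/245) = 2804736/60025 ≈ 46.726)
q + r = -5228/5551 + 2804736/60025 = 2179325548/47599825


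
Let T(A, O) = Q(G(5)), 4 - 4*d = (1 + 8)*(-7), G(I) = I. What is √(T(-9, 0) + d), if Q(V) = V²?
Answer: √167/2 ≈ 6.4614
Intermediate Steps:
d = 67/4 (d = 1 - (1 + 8)*(-7)/4 = 1 - 9*(-7)/4 = 1 - ¼*(-63) = 1 + 63/4 = 67/4 ≈ 16.750)
T(A, O) = 25 (T(A, O) = 5² = 25)
√(T(-9, 0) + d) = √(25 + 67/4) = √(167/4) = √167/2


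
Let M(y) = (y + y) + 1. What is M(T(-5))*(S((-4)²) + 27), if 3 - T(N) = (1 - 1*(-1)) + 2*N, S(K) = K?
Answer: 989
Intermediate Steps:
T(N) = 1 - 2*N (T(N) = 3 - ((1 - 1*(-1)) + 2*N) = 3 - ((1 + 1) + 2*N) = 3 - (2 + 2*N) = 3 + (-2 - 2*N) = 1 - 2*N)
M(y) = 1 + 2*y (M(y) = 2*y + 1 = 1 + 2*y)
M(T(-5))*(S((-4)²) + 27) = (1 + 2*(1 - 2*(-5)))*((-4)² + 27) = (1 + 2*(1 + 10))*(16 + 27) = (1 + 2*11)*43 = (1 + 22)*43 = 23*43 = 989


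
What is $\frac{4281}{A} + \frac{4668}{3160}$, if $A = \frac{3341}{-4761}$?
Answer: $- \frac{16097755443}{2639390} \approx -6099.0$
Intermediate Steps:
$A = - \frac{3341}{4761}$ ($A = 3341 \left(- \frac{1}{4761}\right) = - \frac{3341}{4761} \approx -0.70174$)
$\frac{4281}{A} + \frac{4668}{3160} = \frac{4281}{- \frac{3341}{4761}} + \frac{4668}{3160} = 4281 \left(- \frac{4761}{3341}\right) + 4668 \cdot \frac{1}{3160} = - \frac{20381841}{3341} + \frac{1167}{790} = - \frac{16097755443}{2639390}$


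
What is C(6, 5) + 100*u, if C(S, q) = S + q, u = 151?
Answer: 15111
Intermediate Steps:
C(6, 5) + 100*u = (6 + 5) + 100*151 = 11 + 15100 = 15111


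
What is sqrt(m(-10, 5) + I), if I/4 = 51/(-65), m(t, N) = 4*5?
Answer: 2*sqrt(17810)/65 ≈ 4.1063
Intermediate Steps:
m(t, N) = 20
I = -204/65 (I = 4*(51/(-65)) = 4*(51*(-1/65)) = 4*(-51/65) = -204/65 ≈ -3.1385)
sqrt(m(-10, 5) + I) = sqrt(20 - 204/65) = sqrt(1096/65) = 2*sqrt(17810)/65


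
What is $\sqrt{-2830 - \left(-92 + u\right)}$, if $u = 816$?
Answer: $i \sqrt{3554} \approx 59.615 i$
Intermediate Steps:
$\sqrt{-2830 - \left(-92 + u\right)} = \sqrt{-2830 + \left(92 - 816\right)} = \sqrt{-2830 - 724} = \sqrt{-3554} = i \sqrt{3554}$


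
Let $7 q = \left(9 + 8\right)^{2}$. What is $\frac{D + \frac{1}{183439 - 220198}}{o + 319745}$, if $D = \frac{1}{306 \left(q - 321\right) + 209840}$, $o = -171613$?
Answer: $- \frac{612419}{4735850934197616} \approx -1.2932 \cdot 10^{-10}$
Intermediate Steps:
$q = \frac{289}{7}$ ($q = \frac{\left(9 + 8\right)^{2}}{7} = \frac{17^{2}}{7} = \frac{1}{7} \cdot 289 = \frac{289}{7} \approx 41.286$)
$D = \frac{7}{869732}$ ($D = \frac{1}{306 \left(\frac{289}{7} - 321\right) + 209840} = \frac{1}{306 \left(- \frac{1958}{7}\right) + 209840} = \frac{1}{- \frac{599148}{7} + 209840} = \frac{1}{\frac{869732}{7}} = \frac{7}{869732} \approx 8.0485 \cdot 10^{-6}$)
$\frac{D + \frac{1}{183439 - 220198}}{o + 319745} = \frac{\frac{7}{869732} + \frac{1}{183439 - 220198}}{-171613 + 319745} = \frac{\frac{7}{869732} + \frac{1}{-36759}}{148132} = \left(\frac{7}{869732} - \frac{1}{36759}\right) \frac{1}{148132} = \left(- \frac{612419}{31970478588}\right) \frac{1}{148132} = - \frac{612419}{4735850934197616}$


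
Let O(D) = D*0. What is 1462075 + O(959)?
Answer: 1462075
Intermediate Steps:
O(D) = 0
1462075 + O(959) = 1462075 + 0 = 1462075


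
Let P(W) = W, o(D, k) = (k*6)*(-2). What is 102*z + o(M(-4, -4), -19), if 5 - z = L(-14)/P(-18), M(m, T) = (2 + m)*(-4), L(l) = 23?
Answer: 2605/3 ≈ 868.33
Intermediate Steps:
M(m, T) = -8 - 4*m
o(D, k) = -12*k (o(D, k) = (6*k)*(-2) = -12*k)
z = 113/18 (z = 5 - 23/(-18) = 5 - 23*(-1)/18 = 5 - 1*(-23/18) = 5 + 23/18 = 113/18 ≈ 6.2778)
102*z + o(M(-4, -4), -19) = 102*(113/18) - 12*(-19) = 1921/3 + 228 = 2605/3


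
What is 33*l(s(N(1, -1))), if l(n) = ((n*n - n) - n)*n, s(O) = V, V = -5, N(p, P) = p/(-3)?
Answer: -5775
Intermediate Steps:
N(p, P) = -p/3 (N(p, P) = p*(-1/3) = -p/3)
s(O) = -5
l(n) = n*(n**2 - 2*n) (l(n) = ((n**2 - n) - n)*n = (n**2 - 2*n)*n = n*(n**2 - 2*n))
33*l(s(N(1, -1))) = 33*((-5)**2*(-2 - 5)) = 33*(25*(-7)) = 33*(-175) = -5775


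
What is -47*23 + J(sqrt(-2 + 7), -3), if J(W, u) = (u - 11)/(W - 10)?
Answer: -20511/19 + 14*sqrt(5)/95 ≈ -1079.2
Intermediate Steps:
J(W, u) = (-11 + u)/(-10 + W)
-47*23 + J(sqrt(-2 + 7), -3) = -47*23 + (-11 - 3)/(-10 + sqrt(-2 + 7)) = -1081 - 14/(-10 + sqrt(5))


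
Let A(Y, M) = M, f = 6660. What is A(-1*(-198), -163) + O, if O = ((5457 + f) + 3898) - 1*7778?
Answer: 8074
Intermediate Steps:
O = 8237 (O = ((5457 + 6660) + 3898) - 1*7778 = (12117 + 3898) - 7778 = 16015 - 7778 = 8237)
A(-1*(-198), -163) + O = -163 + 8237 = 8074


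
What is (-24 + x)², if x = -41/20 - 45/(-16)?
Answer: 3455881/6400 ≈ 539.98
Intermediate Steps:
x = 61/80 (x = -41*1/20 - 45*(-1/16) = -41/20 + 45/16 = 61/80 ≈ 0.76250)
(-24 + x)² = (-24 + 61/80)² = (-1859/80)² = 3455881/6400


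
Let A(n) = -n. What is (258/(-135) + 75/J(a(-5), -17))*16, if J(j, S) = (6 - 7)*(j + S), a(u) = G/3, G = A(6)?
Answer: 27856/855 ≈ 32.580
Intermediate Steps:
G = -6 (G = -1*6 = -6)
a(u) = -2 (a(u) = -6/3 = -6*1/3 = -2)
J(j, S) = -S - j (J(j, S) = -(S + j) = -S - j)
(258/(-135) + 75/J(a(-5), -17))*16 = (258/(-135) + 75/(-1*(-17) - 1*(-2)))*16 = (258*(-1/135) + 75/(17 + 2))*16 = (-86/45 + 75/19)*16 = (1741/855)*16 = 27856/855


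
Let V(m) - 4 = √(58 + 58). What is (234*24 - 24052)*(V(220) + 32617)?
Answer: -601400756 - 36872*√29 ≈ -6.0160e+8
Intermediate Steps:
V(m) = 4 + 2*√29 (V(m) = 4 + √(58 + 58) = 4 + √116 = 4 + 2*√29)
(234*24 - 24052)*(V(220) + 32617) = (234*24 - 24052)*((4 + 2*√29) + 32617) = (5616 - 24052)*(32621 + 2*√29) = -18436*(32621 + 2*√29) = -601400756 - 36872*√29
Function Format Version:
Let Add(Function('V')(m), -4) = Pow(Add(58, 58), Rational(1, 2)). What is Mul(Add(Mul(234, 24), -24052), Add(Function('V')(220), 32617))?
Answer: Add(-601400756, Mul(-36872, Pow(29, Rational(1, 2)))) ≈ -6.0160e+8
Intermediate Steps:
Function('V')(m) = Add(4, Mul(2, Pow(29, Rational(1, 2)))) (Function('V')(m) = Add(4, Pow(Add(58, 58), Rational(1, 2))) = Add(4, Pow(116, Rational(1, 2))) = Add(4, Mul(2, Pow(29, Rational(1, 2)))))
Mul(Add(Mul(234, 24), -24052), Add(Function('V')(220), 32617)) = Mul(Add(Mul(234, 24), -24052), Add(Add(4, Mul(2, Pow(29, Rational(1, 2)))), 32617)) = Mul(Add(5616, -24052), Add(32621, Mul(2, Pow(29, Rational(1, 2))))) = Mul(-18436, Add(32621, Mul(2, Pow(29, Rational(1, 2))))) = Add(-601400756, Mul(-36872, Pow(29, Rational(1, 2))))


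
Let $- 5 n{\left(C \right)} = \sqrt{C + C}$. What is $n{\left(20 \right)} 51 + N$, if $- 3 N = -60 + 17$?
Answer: $\frac{43}{3} - \frac{102 \sqrt{10}}{5} \approx -50.177$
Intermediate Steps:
$N = \frac{43}{3}$ ($N = - \frac{-60 + 17}{3} = \left(- \frac{1}{3}\right) \left(-43\right) = \frac{43}{3} \approx 14.333$)
$n{\left(C \right)} = - \frac{\sqrt{2} \sqrt{C}}{5}$ ($n{\left(C \right)} = - \frac{\sqrt{C + C}}{5} = - \frac{\sqrt{2 C}}{5} = - \frac{\sqrt{2} \sqrt{C}}{5}$)
$n{\left(20 \right)} 51 + N = - \frac{\sqrt{2} \sqrt{20}}{5} \cdot 51 + \frac{43}{3} = - \frac{\sqrt{2} \cdot 2 \sqrt{5}}{5} \cdot 51 + \frac{43}{3} = - \frac{2 \sqrt{10}}{5} \cdot 51 + \frac{43}{3} = - \frac{102 \sqrt{10}}{5} + \frac{43}{3} = \frac{43}{3} - \frac{102 \sqrt{10}}{5}$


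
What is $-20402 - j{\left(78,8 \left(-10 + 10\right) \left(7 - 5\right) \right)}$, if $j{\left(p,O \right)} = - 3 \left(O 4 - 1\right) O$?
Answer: $-20402$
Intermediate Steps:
$j{\left(p,O \right)} = O \left(3 - 12 O\right)$ ($j{\left(p,O \right)} = - 3 \left(4 O - 1\right) O = - 3 \left(-1 + 4 O\right) O = \left(3 - 12 O\right) O = O \left(3 - 12 O\right)$)
$-20402 - j{\left(78,8 \left(-10 + 10\right) \left(7 - 5\right) \right)} = -20402 - 3 \cdot 8 \left(-10 + 10\right) \left(7 - 5\right) \left(1 - 4 \cdot 8 \left(-10 + 10\right) \left(7 - 5\right)\right) = -20402 - 3 \cdot 8 \cdot 0 \cdot 2 \left(1 - 4 \cdot 8 \cdot 0 \cdot 2\right) = -20402 - 3 \cdot 8 \cdot 0 \left(1 - 4 \cdot 8 \cdot 0\right) = -20402 - 3 \cdot 0 \left(1 - 0\right) = -20402 - 3 \cdot 0 \left(1 + 0\right) = -20402 - 3 \cdot 0 \cdot 1 = -20402 - 0 = -20402 + 0 = -20402$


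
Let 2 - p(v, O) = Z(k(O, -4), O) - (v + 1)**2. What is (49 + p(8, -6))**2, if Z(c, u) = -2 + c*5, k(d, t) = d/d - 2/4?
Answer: 69169/4 ≈ 17292.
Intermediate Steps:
k(d, t) = 1/2 (k(d, t) = 1 - 2*1/4 = 1 - 1/2 = 1/2)
Z(c, u) = -2 + 5*c
p(v, O) = 3/2 + (1 + v)**2 (p(v, O) = 2 - ((-2 + 5*(1/2)) - (v + 1)**2) = 2 - ((-2 + 5/2) - (1 + v)**2) = 2 - (1/2 - (1 + v)**2) = 2 + (-1/2 + (1 + v)**2) = 3/2 + (1 + v)**2)
(49 + p(8, -6))**2 = (49 + (3/2 + (1 + 8)**2))**2 = (49 + (3/2 + 9**2))**2 = (49 + (3/2 + 81))**2 = (49 + 165/2)**2 = (263/2)**2 = 69169/4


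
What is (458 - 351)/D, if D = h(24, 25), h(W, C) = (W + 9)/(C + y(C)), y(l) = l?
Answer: 5350/33 ≈ 162.12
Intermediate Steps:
h(W, C) = (9 + W)/(2*C) (h(W, C) = (W + 9)/(C + C) = (9 + W)/((2*C)) = (9 + W)*(1/(2*C)) = (9 + W)/(2*C))
D = 33/50 (D = (1/2)*(9 + 24)/25 = (1/2)*(1/25)*33 = 33/50 ≈ 0.66000)
(458 - 351)/D = (458 - 351)/(33/50) = 107*(50/33) = 5350/33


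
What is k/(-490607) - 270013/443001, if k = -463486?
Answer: 5604191815/16718414739 ≈ 0.33521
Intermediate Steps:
k/(-490607) - 270013/443001 = -463486/(-490607) - 270013/443001 = -463486*(-1/490607) - 270013*1/443001 = 463486/490607 - 270013/443001 = 5604191815/16718414739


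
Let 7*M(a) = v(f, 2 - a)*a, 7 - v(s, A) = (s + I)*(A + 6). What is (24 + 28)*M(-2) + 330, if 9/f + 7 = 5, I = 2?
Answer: -1018/7 ≈ -145.43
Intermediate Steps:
f = -9/2 (f = 9/(-7 + 5) = 9/(-2) = 9*(-1/2) = -9/2 ≈ -4.5000)
v(s, A) = 7 - (2 + s)*(6 + A) (v(s, A) = 7 - (s + 2)*(A + 6) = 7 - (2 + s)*(6 + A))
M(a) = a*(27 - 5*a/2)/7 (M(a) = ((-5 - 6*(-9/2) - 2*(2 - a) - 1*(2 - a)*(-9/2))*a)/7 = ((-5 + 27 + (-4 + 2*a) + (9 - 9*a/2))*a)/7 = ((27 - 5*a/2)*a)/7 = (a*(27 - 5*a/2))/7 = a*(27 - 5*a/2)/7)
(24 + 28)*M(-2) + 330 = (24 + 28)*((1/14)*(-2)*(54 - 5*(-2))) + 330 = 52*((1/14)*(-2)*(54 + 10)) + 330 = 52*((1/14)*(-2)*64) + 330 = 52*(-64/7) + 330 = -3328/7 + 330 = -1018/7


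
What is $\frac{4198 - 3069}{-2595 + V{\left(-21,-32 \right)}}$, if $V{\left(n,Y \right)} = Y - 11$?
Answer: $- \frac{1129}{2638} \approx -0.42798$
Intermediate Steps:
$V{\left(n,Y \right)} = -11 + Y$ ($V{\left(n,Y \right)} = Y - 11 = -11 + Y$)
$\frac{4198 - 3069}{-2595 + V{\left(-21,-32 \right)}} = \frac{4198 - 3069}{-2595 - 43} = \frac{1129}{-2595 - 43} = \frac{1129}{-2638} = 1129 \left(- \frac{1}{2638}\right) = - \frac{1129}{2638}$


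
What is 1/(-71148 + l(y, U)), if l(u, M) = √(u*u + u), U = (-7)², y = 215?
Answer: -5929/421832622 - √1290/843665244 ≈ -1.4098e-5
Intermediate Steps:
U = 49
l(u, M) = √(u + u²) (l(u, M) = √(u² + u) = √(u + u²))
1/(-71148 + l(y, U)) = 1/(-71148 + √(215*(1 + 215))) = 1/(-71148 + √(215*216)) = 1/(-71148 + √46440) = 1/(-71148 + 6*√1290)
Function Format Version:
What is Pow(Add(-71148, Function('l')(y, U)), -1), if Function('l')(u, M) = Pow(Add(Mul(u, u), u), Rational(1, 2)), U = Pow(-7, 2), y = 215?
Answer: Add(Rational(-5929, 421832622), Mul(Rational(-1, 843665244), Pow(1290, Rational(1, 2)))) ≈ -1.4098e-5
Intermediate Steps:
U = 49
Function('l')(u, M) = Pow(Add(u, Pow(u, 2)), Rational(1, 2)) (Function('l')(u, M) = Pow(Add(Pow(u, 2), u), Rational(1, 2)) = Pow(Add(u, Pow(u, 2)), Rational(1, 2)))
Pow(Add(-71148, Function('l')(y, U)), -1) = Pow(Add(-71148, Pow(Mul(215, Add(1, 215)), Rational(1, 2))), -1) = Pow(Add(-71148, Pow(Mul(215, 216), Rational(1, 2))), -1) = Pow(Add(-71148, Pow(46440, Rational(1, 2))), -1) = Pow(Add(-71148, Mul(6, Pow(1290, Rational(1, 2)))), -1)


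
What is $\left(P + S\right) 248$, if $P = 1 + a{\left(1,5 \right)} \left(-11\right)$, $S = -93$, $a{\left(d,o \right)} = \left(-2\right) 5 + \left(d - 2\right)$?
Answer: $7192$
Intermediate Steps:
$a{\left(d,o \right)} = -12 + d$ ($a{\left(d,o \right)} = -10 + \left(-2 + d\right) = -12 + d$)
$P = 122$ ($P = 1 + \left(-12 + 1\right) \left(-11\right) = 1 - -121 = 1 + 121 = 122$)
$\left(P + S\right) 248 = \left(122 - 93\right) 248 = 29 \cdot 248 = 7192$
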